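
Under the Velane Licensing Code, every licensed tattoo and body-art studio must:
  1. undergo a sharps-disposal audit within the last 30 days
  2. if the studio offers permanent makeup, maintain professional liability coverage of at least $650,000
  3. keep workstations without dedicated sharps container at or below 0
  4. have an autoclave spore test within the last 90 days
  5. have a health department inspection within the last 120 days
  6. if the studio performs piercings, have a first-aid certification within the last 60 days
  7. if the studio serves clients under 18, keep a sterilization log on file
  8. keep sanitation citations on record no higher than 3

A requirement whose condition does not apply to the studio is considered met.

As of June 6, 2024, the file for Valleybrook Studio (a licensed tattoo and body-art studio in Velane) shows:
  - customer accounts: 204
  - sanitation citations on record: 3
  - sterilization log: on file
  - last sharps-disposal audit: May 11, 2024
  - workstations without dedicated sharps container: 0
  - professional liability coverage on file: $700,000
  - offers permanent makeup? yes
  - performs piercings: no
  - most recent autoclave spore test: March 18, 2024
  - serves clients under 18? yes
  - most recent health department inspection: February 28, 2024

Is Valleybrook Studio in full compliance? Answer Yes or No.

1. sharps-disposal audit 26 days ago vs limit 30 → met
2. condition 'offers permanent makeup' holds; professional liability coverage $700,000 ≥ $650,000 → met
3. workstations without dedicated sharps container 0 ≤ 0 → met
4. autoclave spore test 80 days ago vs limit 90 → met
5. health department inspection 99 days ago vs limit 120 → met
6. condition 'performs piercings' does not hold → requirement n/a → met
7. condition 'serves clients under 18' holds; sterilization log present → met
8. sanitation citations on record 3 ≤ 3 → met
All met.

Yes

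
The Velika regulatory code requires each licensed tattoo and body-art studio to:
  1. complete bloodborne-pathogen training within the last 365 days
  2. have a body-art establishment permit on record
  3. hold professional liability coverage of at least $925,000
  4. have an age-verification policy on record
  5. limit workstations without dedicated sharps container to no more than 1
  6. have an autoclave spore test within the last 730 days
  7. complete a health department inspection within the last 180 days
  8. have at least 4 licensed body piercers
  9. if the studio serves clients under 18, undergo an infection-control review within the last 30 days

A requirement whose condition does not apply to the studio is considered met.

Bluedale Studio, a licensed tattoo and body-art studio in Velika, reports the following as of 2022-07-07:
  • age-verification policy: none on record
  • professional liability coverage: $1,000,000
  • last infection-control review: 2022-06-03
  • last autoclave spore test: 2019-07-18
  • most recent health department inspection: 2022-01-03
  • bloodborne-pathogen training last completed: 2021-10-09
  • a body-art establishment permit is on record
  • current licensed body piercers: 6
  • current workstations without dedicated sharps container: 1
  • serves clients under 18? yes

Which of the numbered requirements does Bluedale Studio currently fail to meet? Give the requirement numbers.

1. bloodborne-pathogen training 271 days ago vs limit 365 → met
2. body-art establishment permit present → met
3. professional liability coverage $1,000,000 ≥ $925,000 → met
4. age-verification policy absent → not met
5. workstations without dedicated sharps container 1 ≤ 1 → met
6. autoclave spore test 1085 days ago vs limit 730 → not met
7. health department inspection 185 days ago vs limit 180 → not met
8. licensed body piercers 6 ≥ 4 → met
9. condition 'serves clients under 18' holds; infection-control review 34 days ago vs limit 30 → not met
Not met: 4, 6, 7, 9

4, 6, 7, 9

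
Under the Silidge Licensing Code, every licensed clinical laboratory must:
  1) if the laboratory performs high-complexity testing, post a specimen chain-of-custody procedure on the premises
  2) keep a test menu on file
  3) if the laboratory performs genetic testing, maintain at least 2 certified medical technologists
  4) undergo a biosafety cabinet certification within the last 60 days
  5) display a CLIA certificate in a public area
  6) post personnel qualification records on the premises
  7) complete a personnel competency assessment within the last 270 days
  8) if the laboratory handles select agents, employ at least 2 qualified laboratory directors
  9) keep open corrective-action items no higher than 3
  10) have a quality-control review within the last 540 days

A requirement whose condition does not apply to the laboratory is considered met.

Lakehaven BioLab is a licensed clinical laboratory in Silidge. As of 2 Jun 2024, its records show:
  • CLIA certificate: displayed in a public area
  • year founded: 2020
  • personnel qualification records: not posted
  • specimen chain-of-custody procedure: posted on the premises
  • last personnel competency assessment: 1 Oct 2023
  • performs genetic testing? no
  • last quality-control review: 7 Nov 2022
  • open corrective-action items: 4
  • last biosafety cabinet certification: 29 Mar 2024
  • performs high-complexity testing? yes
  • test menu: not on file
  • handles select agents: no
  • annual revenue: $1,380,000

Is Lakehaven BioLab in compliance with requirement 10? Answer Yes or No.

10. quality-control review 573 days ago vs limit 540 → not met

No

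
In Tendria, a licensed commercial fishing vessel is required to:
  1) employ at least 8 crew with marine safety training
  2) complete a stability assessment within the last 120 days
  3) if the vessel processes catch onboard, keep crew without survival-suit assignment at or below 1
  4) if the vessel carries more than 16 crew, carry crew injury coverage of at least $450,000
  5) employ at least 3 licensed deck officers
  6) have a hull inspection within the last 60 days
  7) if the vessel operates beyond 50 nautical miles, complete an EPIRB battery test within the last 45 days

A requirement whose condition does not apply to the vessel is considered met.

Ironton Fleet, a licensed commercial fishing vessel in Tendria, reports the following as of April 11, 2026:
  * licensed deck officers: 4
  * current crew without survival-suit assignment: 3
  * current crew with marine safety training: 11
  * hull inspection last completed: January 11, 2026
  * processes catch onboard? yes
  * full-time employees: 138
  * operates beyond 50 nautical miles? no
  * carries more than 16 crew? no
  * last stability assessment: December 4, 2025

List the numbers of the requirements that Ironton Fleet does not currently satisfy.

2, 3, 6

1. crew with marine safety training 11 ≥ 8 → met
2. stability assessment 128 days ago vs limit 120 → not met
3. condition 'processes catch onboard' holds; crew without survival-suit assignment 3 > 1 → not met
4. condition 'carries more than 16 crew' does not hold → requirement n/a → met
5. licensed deck officers 4 ≥ 3 → met
6. hull inspection 90 days ago vs limit 60 → not met
7. condition 'operates beyond 50 nautical miles' does not hold → requirement n/a → met
Not met: 2, 3, 6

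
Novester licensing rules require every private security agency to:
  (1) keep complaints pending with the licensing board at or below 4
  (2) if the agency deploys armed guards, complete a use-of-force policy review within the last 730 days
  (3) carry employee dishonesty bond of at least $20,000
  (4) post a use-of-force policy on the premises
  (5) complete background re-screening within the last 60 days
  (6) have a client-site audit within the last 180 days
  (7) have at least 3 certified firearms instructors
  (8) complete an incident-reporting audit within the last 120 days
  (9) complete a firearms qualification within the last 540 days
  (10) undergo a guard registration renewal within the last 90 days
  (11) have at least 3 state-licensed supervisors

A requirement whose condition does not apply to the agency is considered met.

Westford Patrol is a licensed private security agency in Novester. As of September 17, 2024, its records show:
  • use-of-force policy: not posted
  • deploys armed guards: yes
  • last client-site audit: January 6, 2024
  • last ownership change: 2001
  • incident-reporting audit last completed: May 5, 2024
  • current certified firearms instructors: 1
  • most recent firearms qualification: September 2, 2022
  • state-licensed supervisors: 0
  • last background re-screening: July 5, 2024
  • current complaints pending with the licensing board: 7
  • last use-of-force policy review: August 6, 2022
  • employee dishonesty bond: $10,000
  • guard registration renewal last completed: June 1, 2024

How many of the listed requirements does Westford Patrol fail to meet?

11

1. complaints pending with the licensing board 7 > 4 → not met
2. condition 'deploys armed guards' holds; use-of-force policy review 773 days ago vs limit 730 → not met
3. employee dishonesty bond $10,000 < $20,000 → not met
4. use-of-force policy absent → not met
5. background re-screening 74 days ago vs limit 60 → not met
6. client-site audit 255 days ago vs limit 180 → not met
7. certified firearms instructors 1 < 3 → not met
8. incident-reporting audit 135 days ago vs limit 120 → not met
9. firearms qualification 746 days ago vs limit 540 → not met
10. guard registration renewal 108 days ago vs limit 90 → not met
11. state-licensed supervisors 0 < 3 → not met
Not met: 11 of 11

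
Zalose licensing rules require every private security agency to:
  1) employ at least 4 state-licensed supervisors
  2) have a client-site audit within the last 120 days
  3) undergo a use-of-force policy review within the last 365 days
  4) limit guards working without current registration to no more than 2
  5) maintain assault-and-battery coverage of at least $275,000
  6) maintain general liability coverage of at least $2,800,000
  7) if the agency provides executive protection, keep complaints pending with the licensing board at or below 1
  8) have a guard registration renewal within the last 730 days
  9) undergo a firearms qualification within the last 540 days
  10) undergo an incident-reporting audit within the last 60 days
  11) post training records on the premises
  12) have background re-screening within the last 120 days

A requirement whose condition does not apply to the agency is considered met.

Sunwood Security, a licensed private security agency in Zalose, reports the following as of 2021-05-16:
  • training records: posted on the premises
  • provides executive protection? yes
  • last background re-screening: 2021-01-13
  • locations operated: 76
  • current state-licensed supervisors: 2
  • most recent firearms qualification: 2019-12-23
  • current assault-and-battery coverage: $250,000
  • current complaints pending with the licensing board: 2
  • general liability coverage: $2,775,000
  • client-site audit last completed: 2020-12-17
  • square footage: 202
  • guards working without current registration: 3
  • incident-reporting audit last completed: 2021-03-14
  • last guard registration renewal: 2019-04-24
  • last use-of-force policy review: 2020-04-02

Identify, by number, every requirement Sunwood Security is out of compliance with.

1, 2, 3, 4, 5, 6, 7, 8, 10, 12

1. state-licensed supervisors 2 < 4 → not met
2. client-site audit 150 days ago vs limit 120 → not met
3. use-of-force policy review 409 days ago vs limit 365 → not met
4. guards working without current registration 3 > 2 → not met
5. assault-and-battery coverage $250,000 < $275,000 → not met
6. general liability coverage $2,775,000 < $2,800,000 → not met
7. condition 'provides executive protection' holds; complaints pending with the licensing board 2 > 1 → not met
8. guard registration renewal 753 days ago vs limit 730 → not met
9. firearms qualification 510 days ago vs limit 540 → met
10. incident-reporting audit 63 days ago vs limit 60 → not met
11. training records present → met
12. background re-screening 123 days ago vs limit 120 → not met
Not met: 1, 2, 3, 4, 5, 6, 7, 8, 10, 12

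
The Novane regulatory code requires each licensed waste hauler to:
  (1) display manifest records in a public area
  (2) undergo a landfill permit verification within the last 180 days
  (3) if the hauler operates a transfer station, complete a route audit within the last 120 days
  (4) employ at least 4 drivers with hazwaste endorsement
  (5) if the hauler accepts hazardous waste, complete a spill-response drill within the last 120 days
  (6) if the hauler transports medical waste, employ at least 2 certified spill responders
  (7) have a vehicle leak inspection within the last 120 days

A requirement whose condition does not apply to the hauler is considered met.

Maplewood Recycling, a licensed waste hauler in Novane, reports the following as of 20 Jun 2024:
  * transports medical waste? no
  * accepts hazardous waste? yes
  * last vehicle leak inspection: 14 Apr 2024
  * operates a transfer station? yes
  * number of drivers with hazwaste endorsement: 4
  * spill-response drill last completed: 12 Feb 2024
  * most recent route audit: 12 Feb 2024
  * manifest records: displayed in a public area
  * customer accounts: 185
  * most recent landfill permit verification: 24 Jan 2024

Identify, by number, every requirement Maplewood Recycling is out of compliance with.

3, 5

1. manifest records present → met
2. landfill permit verification 148 days ago vs limit 180 → met
3. condition 'operates a transfer station' holds; route audit 129 days ago vs limit 120 → not met
4. drivers with hazwaste endorsement 4 ≥ 4 → met
5. condition 'accepts hazardous waste' holds; spill-response drill 129 days ago vs limit 120 → not met
6. condition 'transports medical waste' does not hold → requirement n/a → met
7. vehicle leak inspection 67 days ago vs limit 120 → met
Not met: 3, 5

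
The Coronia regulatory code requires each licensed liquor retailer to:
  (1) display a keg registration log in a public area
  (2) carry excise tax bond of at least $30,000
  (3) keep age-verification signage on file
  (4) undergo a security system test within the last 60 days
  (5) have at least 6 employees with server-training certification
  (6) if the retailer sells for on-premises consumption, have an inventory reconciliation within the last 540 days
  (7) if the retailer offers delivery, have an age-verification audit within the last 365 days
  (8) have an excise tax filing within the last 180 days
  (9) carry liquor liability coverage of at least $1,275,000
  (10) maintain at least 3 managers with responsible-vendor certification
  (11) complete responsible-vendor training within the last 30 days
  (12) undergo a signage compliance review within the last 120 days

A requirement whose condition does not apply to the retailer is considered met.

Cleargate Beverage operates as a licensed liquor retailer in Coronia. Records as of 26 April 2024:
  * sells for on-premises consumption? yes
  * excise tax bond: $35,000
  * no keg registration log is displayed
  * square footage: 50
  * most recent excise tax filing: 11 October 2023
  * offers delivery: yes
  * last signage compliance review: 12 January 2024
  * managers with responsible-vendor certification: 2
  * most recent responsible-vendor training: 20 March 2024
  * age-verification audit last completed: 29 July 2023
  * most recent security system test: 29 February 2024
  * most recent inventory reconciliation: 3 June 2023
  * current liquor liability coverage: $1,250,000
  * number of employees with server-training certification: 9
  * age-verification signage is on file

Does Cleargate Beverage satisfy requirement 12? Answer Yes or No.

Yes

12. signage compliance review 105 days ago vs limit 120 → met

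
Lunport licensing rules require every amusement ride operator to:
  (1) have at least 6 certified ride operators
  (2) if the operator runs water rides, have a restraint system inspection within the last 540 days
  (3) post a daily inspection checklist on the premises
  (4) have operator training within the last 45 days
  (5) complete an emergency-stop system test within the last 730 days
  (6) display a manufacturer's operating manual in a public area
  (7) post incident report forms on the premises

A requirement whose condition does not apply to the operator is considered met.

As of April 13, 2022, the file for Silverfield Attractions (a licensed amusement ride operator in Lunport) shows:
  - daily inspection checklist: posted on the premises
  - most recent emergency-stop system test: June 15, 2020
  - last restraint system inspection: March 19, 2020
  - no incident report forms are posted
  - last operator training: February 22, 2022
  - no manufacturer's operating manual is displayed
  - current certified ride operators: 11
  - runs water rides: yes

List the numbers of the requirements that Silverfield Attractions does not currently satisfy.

2, 4, 6, 7

1. certified ride operators 11 ≥ 6 → met
2. condition 'runs water rides' holds; restraint system inspection 755 days ago vs limit 540 → not met
3. daily inspection checklist present → met
4. operator training 50 days ago vs limit 45 → not met
5. emergency-stop system test 667 days ago vs limit 730 → met
6. manufacturer's operating manual absent → not met
7. incident report forms absent → not met
Not met: 2, 4, 6, 7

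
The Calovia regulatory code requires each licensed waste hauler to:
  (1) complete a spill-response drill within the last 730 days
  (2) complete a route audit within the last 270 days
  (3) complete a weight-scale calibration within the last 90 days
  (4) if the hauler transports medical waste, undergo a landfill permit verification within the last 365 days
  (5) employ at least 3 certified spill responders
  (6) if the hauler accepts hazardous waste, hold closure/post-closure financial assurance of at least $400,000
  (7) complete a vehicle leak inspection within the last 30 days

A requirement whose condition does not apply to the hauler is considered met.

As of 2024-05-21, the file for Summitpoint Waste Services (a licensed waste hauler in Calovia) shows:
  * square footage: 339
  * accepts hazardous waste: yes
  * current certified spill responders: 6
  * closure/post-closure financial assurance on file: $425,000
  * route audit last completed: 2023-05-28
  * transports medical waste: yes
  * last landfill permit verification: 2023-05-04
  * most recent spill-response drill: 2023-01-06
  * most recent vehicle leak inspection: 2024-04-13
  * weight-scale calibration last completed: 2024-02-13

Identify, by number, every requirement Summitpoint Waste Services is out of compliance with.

2, 3, 4, 7

1. spill-response drill 501 days ago vs limit 730 → met
2. route audit 359 days ago vs limit 270 → not met
3. weight-scale calibration 98 days ago vs limit 90 → not met
4. condition 'transports medical waste' holds; landfill permit verification 383 days ago vs limit 365 → not met
5. certified spill responders 6 ≥ 3 → met
6. condition 'accepts hazardous waste' holds; closure/post-closure financial assurance $425,000 ≥ $400,000 → met
7. vehicle leak inspection 38 days ago vs limit 30 → not met
Not met: 2, 3, 4, 7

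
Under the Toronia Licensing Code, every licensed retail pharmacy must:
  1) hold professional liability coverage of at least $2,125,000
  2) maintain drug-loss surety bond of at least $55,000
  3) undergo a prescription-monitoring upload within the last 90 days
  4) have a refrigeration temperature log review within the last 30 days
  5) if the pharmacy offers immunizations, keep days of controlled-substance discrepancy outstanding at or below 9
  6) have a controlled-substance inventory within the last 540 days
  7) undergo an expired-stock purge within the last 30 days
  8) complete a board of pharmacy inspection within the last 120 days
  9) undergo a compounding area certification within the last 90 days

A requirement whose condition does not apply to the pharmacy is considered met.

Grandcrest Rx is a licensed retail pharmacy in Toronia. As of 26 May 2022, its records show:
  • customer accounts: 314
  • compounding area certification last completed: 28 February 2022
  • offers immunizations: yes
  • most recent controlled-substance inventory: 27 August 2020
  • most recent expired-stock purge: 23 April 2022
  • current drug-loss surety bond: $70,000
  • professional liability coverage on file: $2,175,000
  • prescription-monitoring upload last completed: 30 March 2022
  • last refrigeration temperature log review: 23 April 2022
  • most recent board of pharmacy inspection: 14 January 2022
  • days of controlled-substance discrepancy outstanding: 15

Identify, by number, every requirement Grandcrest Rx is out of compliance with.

1. professional liability coverage $2,175,000 ≥ $2,125,000 → met
2. drug-loss surety bond $70,000 ≥ $55,000 → met
3. prescription-monitoring upload 57 days ago vs limit 90 → met
4. refrigeration temperature log review 33 days ago vs limit 30 → not met
5. condition 'offers immunizations' holds; days of controlled-substance discrepancy outstanding 15 > 9 → not met
6. controlled-substance inventory 637 days ago vs limit 540 → not met
7. expired-stock purge 33 days ago vs limit 30 → not met
8. board of pharmacy inspection 132 days ago vs limit 120 → not met
9. compounding area certification 87 days ago vs limit 90 → met
Not met: 4, 5, 6, 7, 8

4, 5, 6, 7, 8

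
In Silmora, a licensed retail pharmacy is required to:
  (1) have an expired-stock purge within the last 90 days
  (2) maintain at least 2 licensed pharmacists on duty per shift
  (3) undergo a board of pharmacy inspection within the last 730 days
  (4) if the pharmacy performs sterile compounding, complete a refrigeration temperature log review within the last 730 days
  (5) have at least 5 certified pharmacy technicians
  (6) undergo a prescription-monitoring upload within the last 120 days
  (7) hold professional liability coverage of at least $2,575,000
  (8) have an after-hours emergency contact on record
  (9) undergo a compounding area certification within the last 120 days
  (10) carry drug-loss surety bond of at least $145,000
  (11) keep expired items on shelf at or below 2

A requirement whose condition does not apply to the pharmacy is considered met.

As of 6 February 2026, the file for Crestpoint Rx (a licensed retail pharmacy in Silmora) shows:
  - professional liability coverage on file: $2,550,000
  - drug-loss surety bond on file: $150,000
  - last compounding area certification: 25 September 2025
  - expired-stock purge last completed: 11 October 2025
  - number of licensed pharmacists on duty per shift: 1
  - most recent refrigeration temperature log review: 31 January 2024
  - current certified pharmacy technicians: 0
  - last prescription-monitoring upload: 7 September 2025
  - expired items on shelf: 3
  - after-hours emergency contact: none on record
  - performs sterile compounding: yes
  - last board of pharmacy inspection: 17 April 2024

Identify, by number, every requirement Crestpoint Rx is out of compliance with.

1. expired-stock purge 118 days ago vs limit 90 → not met
2. licensed pharmacists on duty per shift 1 < 2 → not met
3. board of pharmacy inspection 660 days ago vs limit 730 → met
4. condition 'performs sterile compounding' holds; refrigeration temperature log review 737 days ago vs limit 730 → not met
5. certified pharmacy technicians 0 < 5 → not met
6. prescription-monitoring upload 152 days ago vs limit 120 → not met
7. professional liability coverage $2,550,000 < $2,575,000 → not met
8. after-hours emergency contact absent → not met
9. compounding area certification 134 days ago vs limit 120 → not met
10. drug-loss surety bond $150,000 ≥ $145,000 → met
11. expired items on shelf 3 > 2 → not met
Not met: 1, 2, 4, 5, 6, 7, 8, 9, 11

1, 2, 4, 5, 6, 7, 8, 9, 11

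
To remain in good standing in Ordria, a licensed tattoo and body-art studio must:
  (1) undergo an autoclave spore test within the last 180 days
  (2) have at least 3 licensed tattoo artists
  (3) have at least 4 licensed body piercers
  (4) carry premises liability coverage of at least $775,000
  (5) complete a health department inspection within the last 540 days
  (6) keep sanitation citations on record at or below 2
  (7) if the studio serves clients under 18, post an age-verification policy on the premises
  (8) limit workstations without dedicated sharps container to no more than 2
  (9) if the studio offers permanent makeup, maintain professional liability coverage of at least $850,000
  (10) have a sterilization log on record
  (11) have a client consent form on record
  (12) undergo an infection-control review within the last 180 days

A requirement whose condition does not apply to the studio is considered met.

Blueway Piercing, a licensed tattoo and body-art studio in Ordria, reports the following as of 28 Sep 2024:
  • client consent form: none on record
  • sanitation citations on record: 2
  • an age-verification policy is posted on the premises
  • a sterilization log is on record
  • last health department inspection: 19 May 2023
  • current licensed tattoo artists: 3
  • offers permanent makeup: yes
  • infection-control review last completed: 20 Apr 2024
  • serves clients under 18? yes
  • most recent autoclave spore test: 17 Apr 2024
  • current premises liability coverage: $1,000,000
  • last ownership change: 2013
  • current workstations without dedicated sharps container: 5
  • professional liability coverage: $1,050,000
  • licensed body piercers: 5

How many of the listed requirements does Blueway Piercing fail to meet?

2

1. autoclave spore test 164 days ago vs limit 180 → met
2. licensed tattoo artists 3 ≥ 3 → met
3. licensed body piercers 5 ≥ 4 → met
4. premises liability coverage $1,000,000 ≥ $775,000 → met
5. health department inspection 498 days ago vs limit 540 → met
6. sanitation citations on record 2 ≤ 2 → met
7. condition 'serves clients under 18' holds; age-verification policy present → met
8. workstations without dedicated sharps container 5 > 2 → not met
9. condition 'offers permanent makeup' holds; professional liability coverage $1,050,000 ≥ $850,000 → met
10. sterilization log present → met
11. client consent form absent → not met
12. infection-control review 161 days ago vs limit 180 → met
Not met: 2 of 12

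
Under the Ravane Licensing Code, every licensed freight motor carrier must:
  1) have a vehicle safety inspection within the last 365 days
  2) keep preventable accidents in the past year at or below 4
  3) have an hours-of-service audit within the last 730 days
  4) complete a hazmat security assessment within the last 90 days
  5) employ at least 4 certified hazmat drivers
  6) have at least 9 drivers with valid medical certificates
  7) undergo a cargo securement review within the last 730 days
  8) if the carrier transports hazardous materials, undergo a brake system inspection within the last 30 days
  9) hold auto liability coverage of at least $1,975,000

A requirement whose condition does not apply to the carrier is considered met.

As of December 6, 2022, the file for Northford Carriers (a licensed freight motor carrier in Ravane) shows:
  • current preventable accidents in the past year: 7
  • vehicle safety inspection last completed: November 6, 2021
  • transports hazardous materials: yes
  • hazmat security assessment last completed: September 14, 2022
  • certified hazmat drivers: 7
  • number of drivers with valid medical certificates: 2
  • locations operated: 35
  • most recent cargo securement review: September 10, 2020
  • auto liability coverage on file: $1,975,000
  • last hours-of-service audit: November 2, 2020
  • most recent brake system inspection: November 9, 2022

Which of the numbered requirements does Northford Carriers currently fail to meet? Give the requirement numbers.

1. vehicle safety inspection 395 days ago vs limit 365 → not met
2. preventable accidents in the past year 7 > 4 → not met
3. hours-of-service audit 764 days ago vs limit 730 → not met
4. hazmat security assessment 83 days ago vs limit 90 → met
5. certified hazmat drivers 7 ≥ 4 → met
6. drivers with valid medical certificates 2 < 9 → not met
7. cargo securement review 817 days ago vs limit 730 → not met
8. condition 'transports hazardous materials' holds; brake system inspection 27 days ago vs limit 30 → met
9. auto liability coverage $1,975,000 ≥ $1,975,000 → met
Not met: 1, 2, 3, 6, 7

1, 2, 3, 6, 7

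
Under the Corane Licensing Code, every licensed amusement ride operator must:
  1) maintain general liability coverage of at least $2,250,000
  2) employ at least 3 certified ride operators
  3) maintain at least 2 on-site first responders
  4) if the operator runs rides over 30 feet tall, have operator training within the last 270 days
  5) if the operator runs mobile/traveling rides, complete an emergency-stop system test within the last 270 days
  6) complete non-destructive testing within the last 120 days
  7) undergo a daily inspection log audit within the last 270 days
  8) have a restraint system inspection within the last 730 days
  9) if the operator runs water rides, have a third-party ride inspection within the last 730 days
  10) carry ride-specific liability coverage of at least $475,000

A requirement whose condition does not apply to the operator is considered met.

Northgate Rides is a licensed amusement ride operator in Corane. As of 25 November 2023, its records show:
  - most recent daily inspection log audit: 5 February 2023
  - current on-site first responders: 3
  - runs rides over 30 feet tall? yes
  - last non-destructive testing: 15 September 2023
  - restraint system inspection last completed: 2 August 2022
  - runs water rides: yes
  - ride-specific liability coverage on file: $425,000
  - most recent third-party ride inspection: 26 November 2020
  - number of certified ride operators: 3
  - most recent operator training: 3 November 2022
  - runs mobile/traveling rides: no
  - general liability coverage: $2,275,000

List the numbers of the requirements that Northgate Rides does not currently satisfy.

1. general liability coverage $2,275,000 ≥ $2,250,000 → met
2. certified ride operators 3 ≥ 3 → met
3. on-site first responders 3 ≥ 2 → met
4. condition 'runs rides over 30 feet tall' holds; operator training 387 days ago vs limit 270 → not met
5. condition 'runs mobile/traveling rides' does not hold → requirement n/a → met
6. non-destructive testing 71 days ago vs limit 120 → met
7. daily inspection log audit 293 days ago vs limit 270 → not met
8. restraint system inspection 480 days ago vs limit 730 → met
9. condition 'runs water rides' holds; third-party ride inspection 1094 days ago vs limit 730 → not met
10. ride-specific liability coverage $425,000 < $475,000 → not met
Not met: 4, 7, 9, 10

4, 7, 9, 10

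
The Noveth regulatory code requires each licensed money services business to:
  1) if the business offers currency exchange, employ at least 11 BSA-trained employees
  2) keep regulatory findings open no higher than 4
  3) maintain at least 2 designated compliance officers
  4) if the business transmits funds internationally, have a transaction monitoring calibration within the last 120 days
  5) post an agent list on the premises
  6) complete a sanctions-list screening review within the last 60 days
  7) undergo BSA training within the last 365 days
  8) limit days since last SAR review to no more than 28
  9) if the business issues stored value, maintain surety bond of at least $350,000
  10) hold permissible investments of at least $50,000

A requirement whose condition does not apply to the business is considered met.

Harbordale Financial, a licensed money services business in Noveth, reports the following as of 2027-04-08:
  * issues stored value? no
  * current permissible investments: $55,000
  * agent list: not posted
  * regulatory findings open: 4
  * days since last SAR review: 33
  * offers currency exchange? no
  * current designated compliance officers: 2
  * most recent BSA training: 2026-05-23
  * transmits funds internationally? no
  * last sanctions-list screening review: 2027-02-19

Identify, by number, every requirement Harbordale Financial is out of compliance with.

5, 8

1. condition 'offers currency exchange' does not hold → requirement n/a → met
2. regulatory findings open 4 ≤ 4 → met
3. designated compliance officers 2 ≥ 2 → met
4. condition 'transmits funds internationally' does not hold → requirement n/a → met
5. agent list absent → not met
6. sanctions-list screening review 48 days ago vs limit 60 → met
7. BSA training 320 days ago vs limit 365 → met
8. days since last SAR review 33 > 28 → not met
9. condition 'issues stored value' does not hold → requirement n/a → met
10. permissible investments $55,000 ≥ $50,000 → met
Not met: 5, 8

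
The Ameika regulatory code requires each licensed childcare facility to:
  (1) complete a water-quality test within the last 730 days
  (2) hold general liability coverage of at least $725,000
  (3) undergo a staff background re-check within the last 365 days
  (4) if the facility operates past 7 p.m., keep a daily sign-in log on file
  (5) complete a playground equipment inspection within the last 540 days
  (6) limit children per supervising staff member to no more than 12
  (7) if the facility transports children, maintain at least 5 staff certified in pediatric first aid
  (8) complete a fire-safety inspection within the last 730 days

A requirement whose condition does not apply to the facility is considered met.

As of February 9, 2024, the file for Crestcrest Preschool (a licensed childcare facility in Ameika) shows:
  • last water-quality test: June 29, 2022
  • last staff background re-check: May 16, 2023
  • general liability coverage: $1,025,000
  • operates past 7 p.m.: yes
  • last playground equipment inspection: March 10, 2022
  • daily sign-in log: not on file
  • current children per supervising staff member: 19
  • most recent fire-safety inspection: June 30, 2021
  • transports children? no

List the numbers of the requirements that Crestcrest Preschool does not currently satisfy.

1. water-quality test 590 days ago vs limit 730 → met
2. general liability coverage $1,025,000 ≥ $725,000 → met
3. staff background re-check 269 days ago vs limit 365 → met
4. condition 'operates past 7 p.m.' holds; daily sign-in log absent → not met
5. playground equipment inspection 701 days ago vs limit 540 → not met
6. children per supervising staff member 19 > 12 → not met
7. condition 'transports children' does not hold → requirement n/a → met
8. fire-safety inspection 954 days ago vs limit 730 → not met
Not met: 4, 5, 6, 8

4, 5, 6, 8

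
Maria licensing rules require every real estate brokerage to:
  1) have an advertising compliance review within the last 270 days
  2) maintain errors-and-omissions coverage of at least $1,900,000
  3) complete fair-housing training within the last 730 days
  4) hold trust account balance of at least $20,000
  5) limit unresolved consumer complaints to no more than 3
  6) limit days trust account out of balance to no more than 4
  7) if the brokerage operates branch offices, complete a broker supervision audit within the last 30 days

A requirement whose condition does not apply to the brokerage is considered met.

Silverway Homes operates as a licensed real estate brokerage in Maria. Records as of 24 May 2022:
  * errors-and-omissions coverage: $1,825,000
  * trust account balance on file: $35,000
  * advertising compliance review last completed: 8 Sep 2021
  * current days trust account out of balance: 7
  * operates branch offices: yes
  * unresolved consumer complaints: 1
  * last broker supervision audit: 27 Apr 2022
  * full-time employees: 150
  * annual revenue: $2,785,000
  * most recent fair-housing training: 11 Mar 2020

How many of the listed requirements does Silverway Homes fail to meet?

1. advertising compliance review 258 days ago vs limit 270 → met
2. errors-and-omissions coverage $1,825,000 < $1,900,000 → not met
3. fair-housing training 804 days ago vs limit 730 → not met
4. trust account balance $35,000 ≥ $20,000 → met
5. unresolved consumer complaints 1 ≤ 3 → met
6. days trust account out of balance 7 > 4 → not met
7. condition 'operates branch offices' holds; broker supervision audit 27 days ago vs limit 30 → met
Not met: 3 of 7

3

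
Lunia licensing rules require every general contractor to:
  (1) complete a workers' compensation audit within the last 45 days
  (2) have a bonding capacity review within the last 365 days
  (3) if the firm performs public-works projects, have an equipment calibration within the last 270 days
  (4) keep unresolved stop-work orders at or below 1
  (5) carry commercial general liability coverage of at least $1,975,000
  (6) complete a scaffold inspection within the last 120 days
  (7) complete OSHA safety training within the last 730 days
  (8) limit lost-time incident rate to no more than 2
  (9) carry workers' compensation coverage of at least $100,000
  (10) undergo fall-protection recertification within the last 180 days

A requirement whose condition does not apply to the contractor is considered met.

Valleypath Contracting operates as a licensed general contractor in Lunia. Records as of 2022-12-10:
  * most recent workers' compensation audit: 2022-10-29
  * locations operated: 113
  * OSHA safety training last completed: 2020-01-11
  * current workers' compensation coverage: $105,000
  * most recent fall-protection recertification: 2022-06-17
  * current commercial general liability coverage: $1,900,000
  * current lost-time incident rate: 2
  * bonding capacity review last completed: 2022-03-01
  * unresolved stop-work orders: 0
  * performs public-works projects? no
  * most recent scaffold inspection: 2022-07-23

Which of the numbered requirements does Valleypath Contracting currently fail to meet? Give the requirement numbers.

5, 6, 7

1. workers' compensation audit 42 days ago vs limit 45 → met
2. bonding capacity review 284 days ago vs limit 365 → met
3. condition 'performs public-works projects' does not hold → requirement n/a → met
4. unresolved stop-work orders 0 ≤ 1 → met
5. commercial general liability coverage $1,900,000 < $1,975,000 → not met
6. scaffold inspection 140 days ago vs limit 120 → not met
7. OSHA safety training 1064 days ago vs limit 730 → not met
8. lost-time incident rate 2 ≤ 2 → met
9. workers' compensation coverage $105,000 ≥ $100,000 → met
10. fall-protection recertification 176 days ago vs limit 180 → met
Not met: 5, 6, 7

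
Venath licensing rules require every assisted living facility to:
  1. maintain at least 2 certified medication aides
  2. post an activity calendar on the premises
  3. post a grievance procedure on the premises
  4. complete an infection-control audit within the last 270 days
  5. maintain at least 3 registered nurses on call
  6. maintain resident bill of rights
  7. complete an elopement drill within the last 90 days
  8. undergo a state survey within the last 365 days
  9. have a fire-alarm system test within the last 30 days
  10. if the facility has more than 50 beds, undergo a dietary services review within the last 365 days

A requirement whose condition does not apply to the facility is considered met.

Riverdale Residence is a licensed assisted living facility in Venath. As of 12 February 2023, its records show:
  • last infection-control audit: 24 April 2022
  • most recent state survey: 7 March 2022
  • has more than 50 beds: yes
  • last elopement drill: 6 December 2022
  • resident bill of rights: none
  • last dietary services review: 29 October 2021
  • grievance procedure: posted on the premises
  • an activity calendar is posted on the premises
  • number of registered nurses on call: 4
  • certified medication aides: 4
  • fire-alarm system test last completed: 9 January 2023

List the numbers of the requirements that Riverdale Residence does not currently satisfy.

4, 6, 9, 10

1. certified medication aides 4 ≥ 2 → met
2. activity calendar present → met
3. grievance procedure present → met
4. infection-control audit 294 days ago vs limit 270 → not met
5. registered nurses on call 4 ≥ 3 → met
6. resident bill of rights absent → not met
7. elopement drill 68 days ago vs limit 90 → met
8. state survey 342 days ago vs limit 365 → met
9. fire-alarm system test 34 days ago vs limit 30 → not met
10. condition 'has more than 50 beds' holds; dietary services review 471 days ago vs limit 365 → not met
Not met: 4, 6, 9, 10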